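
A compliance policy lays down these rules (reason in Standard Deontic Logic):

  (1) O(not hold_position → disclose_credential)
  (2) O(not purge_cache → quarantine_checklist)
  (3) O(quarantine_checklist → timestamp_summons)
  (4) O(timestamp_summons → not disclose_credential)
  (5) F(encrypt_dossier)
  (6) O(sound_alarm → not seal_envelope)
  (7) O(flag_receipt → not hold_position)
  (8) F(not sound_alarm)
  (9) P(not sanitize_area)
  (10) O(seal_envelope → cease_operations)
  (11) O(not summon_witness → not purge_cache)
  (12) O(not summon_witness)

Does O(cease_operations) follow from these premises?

Premise 10 is O(seal_envelope → cease_operations), but O(seal_envelope) is not derivable from the premises, so it does not yield O(cease_operations).
No other premise forces O(cease_operations). An ideal world satisfying every premise can still have cease_operations false, so O(cease_operations) is not derivable.

No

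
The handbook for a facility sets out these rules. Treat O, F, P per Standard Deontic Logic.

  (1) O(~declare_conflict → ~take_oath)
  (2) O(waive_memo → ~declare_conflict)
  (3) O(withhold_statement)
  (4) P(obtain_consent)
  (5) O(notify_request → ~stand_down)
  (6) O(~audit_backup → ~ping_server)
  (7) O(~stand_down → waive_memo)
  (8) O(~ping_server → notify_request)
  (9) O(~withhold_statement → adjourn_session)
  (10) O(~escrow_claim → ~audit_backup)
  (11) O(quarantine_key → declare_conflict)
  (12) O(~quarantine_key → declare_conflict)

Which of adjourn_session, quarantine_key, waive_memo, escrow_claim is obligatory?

escrow_claim

Premises 12 and 11 cover both cases: O(~quarantine_key → declare_conflict) and O(quarantine_key → declare_conflict). Since ~quarantine_key ∨ quarantine_key is a tautology, O(declare_conflict) follows.
Premise 2, O(waive_memo → ~declare_conflict), contraposes to O(declare_conflict → ~waive_memo); with O(declare_conflict) we get O(~waive_memo).
The contrapositive of premise 7 (O(~stand_down → waive_memo)) is O(~waive_memo → stand_down), and O(~waive_memo) is already established, so O(stand_down).
Premise 5 is O(notify_request → ~stand_down); contrapositively O(stand_down → ~notify_request). Since O(stand_down) holds, K gives O(~notify_request).
Premise 8, O(~ping_server → notify_request), contraposes to O(~notify_request → ping_server); with O(~notify_request) we get O(ping_server).
Premise 6, O(~audit_backup → ~ping_server), contraposes to O(ping_server → audit_backup); with O(ping_server) we get O(audit_backup).
The contrapositive of premise 10 (O(~escrow_claim → ~audit_backup)) is O(audit_backup → escrow_claim), and O(audit_backup) is already established, so O(escrow_claim).
So O(escrow_claim) holds — escrow_claim is obligatory. None of the other listed options is made obligatory by any chain of premises.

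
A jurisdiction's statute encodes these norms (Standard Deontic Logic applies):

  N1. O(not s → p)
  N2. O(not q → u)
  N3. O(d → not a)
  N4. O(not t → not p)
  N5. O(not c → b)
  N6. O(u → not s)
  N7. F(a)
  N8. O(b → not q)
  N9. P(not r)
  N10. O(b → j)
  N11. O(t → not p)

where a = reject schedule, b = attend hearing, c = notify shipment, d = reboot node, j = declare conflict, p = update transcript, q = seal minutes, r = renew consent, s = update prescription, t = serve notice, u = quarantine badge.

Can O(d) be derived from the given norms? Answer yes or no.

No

Premise 3 is O(d → not a); even if O(not a) held, inferring O(d) would be affirming the consequent — invalid.
No other premise forces O(d). An ideal world satisfying every premise can still have d false, so O(d) is not derivable.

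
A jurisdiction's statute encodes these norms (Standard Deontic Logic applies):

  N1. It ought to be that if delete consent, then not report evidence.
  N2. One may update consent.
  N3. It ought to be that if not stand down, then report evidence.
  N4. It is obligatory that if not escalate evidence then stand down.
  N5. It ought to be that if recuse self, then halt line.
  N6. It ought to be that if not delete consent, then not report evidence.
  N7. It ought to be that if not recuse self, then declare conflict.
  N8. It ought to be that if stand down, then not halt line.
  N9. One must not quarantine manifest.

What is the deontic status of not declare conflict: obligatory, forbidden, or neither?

Forbidden

By case analysis on delete_consent: premise 1 gives O(delete_consent → ¬report_evidence) and premise 6 gives O(¬delete_consent → ¬report_evidence), so O(¬report_evidence) either way.
The contrapositive of premise 3 (O(¬stand_down → report_evidence)) is O(¬report_evidence → stand_down), and O(¬report_evidence) is already established, so O(stand_down).
From O(stand_down) and premise 8, O(stand_down → ¬halt_line), we obtain O(¬halt_line).
Premise 5, O(recuse_self → halt_line), contraposes to O(¬halt_line → ¬recuse_self); with O(¬halt_line) we get O(¬recuse_self).
From O(¬recuse_self) and premise 7, O(¬recuse_self → declare_conflict), we obtain O(declare_conflict).
Premises 2, 4, 9 do not contribute to this derivation.
Thus O(declare_conflict), which is F(¬declare_conflict): ¬declare_conflict is forbidden.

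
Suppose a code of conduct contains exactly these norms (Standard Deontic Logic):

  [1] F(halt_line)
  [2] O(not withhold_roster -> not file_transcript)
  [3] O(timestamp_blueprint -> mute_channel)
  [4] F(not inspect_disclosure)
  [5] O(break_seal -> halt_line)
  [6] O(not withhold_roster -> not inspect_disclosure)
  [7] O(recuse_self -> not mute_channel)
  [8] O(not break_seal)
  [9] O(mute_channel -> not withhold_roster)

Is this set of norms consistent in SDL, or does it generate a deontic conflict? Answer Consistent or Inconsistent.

Premise 5 is O(break_seal -> halt_line), but O(break_seal) is not derivable from the premises, so it does not yield O(halt_line).
So O(halt_line) is not derivable, and the apparent clash with O(not halt_line) does not arise.
A world satisfying every obligation exists (e.g. break_seal=false, file_transcript=false, halt_line=false, inspect_disclosure=true, mute_channel=false, recuse_self=false, timestamp_blueprint=false, withhold_roster=true); no atom is both obligatory and forbidden, so the set is consistent.

Consistent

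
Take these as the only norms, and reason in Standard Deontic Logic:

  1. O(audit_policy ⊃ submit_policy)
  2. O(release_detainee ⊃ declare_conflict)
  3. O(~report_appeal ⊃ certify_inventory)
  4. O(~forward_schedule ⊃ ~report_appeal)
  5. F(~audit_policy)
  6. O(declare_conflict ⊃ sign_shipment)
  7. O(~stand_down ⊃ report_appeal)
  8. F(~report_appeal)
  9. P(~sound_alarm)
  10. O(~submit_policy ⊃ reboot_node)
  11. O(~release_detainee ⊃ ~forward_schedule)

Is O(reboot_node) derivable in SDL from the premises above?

No

Premise 10 is O(~submit_policy ⊃ reboot_node), but O(~submit_policy) is not derivable from the premises, so it does not yield O(reboot_node).
No other premise forces O(reboot_node). An ideal world satisfying every premise can still have reboot_node false, so O(reboot_node) is not derivable.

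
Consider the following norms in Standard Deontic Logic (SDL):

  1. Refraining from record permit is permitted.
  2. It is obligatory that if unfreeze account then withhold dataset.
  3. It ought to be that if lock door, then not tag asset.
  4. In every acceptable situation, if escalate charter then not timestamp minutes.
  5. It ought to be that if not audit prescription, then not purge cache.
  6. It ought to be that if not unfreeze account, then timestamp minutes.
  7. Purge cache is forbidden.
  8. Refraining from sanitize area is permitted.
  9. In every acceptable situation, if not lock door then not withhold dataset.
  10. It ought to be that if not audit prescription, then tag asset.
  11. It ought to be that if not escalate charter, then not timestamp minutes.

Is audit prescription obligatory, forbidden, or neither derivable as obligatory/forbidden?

Obligatory

Premises 11 and 4 cover both cases: O(¬escalate_charter → ¬timestamp_minutes) and O(escalate_charter → ¬timestamp_minutes). Since ¬escalate_charter ∨ escalate_charter is a tautology, O(¬timestamp_minutes) follows.
Premise 6, O(¬unfreeze_account → timestamp_minutes), contraposes to O(¬timestamp_minutes → unfreeze_account); with O(¬timestamp_minutes) we get O(unfreeze_account).
From O(unfreeze_account) and premise 2, O(unfreeze_account → withhold_dataset), we obtain O(withhold_dataset).
The contrapositive of premise 9 (O(¬lock_door → ¬withhold_dataset)) is O(withhold_dataset → lock_door), and O(withhold_dataset) is already established, so O(lock_door).
Applying K to premise 3 (O(lock_door → ¬tag_asset)) and O(lock_door) yields O(¬tag_asset).
Premise 10 is O(¬audit_prescription → tag_asset); contrapositively O(¬tag_asset → audit_prescription). Since O(¬tag_asset) holds, K gives O(audit_prescription).
Premises 1, 5, 7, 8 do not contribute to this derivation.
Hence audit_prescription is obligatory.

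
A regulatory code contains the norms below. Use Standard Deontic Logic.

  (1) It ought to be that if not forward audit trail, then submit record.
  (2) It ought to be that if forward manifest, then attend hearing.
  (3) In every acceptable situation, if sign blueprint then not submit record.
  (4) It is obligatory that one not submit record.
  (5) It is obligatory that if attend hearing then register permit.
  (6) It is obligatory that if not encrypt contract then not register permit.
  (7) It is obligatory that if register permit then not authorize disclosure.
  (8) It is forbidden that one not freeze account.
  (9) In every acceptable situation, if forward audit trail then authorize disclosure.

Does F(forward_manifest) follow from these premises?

Yes

Premise 4 states O(¬submit_record) outright.
The contrapositive of premise 1 (O(¬forward_audit_trail → submit_record)) is O(¬submit_record → forward_audit_trail), and O(¬submit_record) is already established, so O(forward_audit_trail).
From O(forward_audit_trail) and premise 9, O(forward_audit_trail → authorize_disclosure), we obtain O(authorize_disclosure).
Premise 7 is O(register_permit → ¬authorize_disclosure); contrapositively O(authorize_disclosure → ¬register_permit). Since O(authorize_disclosure) holds, K gives O(¬register_permit).
The contrapositive of premise 5 (O(attend_hearing → register_permit)) is O(¬register_permit → ¬attend_hearing), and O(¬register_permit) is already established, so O(¬attend_hearing).
Premise 2 is O(forward_manifest → attend_hearing); contrapositively O(¬attend_hearing → ¬forward_manifest). Since O(¬attend_hearing) holds, K gives O(¬forward_manifest).
Premises 3, 6, 8 do not contribute to this derivation.
So O(¬forward_manifest) holds, i.e. F(forward_manifest). The claim follows.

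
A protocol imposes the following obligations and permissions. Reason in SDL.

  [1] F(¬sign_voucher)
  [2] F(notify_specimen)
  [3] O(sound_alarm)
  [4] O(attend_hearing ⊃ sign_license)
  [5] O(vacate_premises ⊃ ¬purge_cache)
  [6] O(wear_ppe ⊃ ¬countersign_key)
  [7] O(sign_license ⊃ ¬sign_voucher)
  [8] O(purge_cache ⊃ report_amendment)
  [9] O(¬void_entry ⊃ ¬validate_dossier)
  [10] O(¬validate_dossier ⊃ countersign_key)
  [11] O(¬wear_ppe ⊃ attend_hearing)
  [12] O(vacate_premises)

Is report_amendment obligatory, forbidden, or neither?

Premise 8 is O(purge_cache ⊃ report_amendment), but O(purge_cache) is not derivable from the premises, so it does not yield O(report_amendment).
No premise or chain of K-axiom applications forces O(report_amendment), and none forces O(¬report_amendment). So report_amendment is neither obligatory nor forbidden under these norms.

Neither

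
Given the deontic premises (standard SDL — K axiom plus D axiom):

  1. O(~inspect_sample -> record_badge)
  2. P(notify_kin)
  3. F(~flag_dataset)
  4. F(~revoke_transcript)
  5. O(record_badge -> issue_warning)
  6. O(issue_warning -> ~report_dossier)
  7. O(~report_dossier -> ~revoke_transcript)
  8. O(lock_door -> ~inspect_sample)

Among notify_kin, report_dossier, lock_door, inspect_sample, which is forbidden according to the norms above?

lock_door

F(~revoke_transcript) at premise 4 means O(revoke_transcript).
Premise 7 is O(~report_dossier -> ~revoke_transcript); contrapositively O(revoke_transcript -> report_dossier). Since O(revoke_transcript) holds, K gives O(report_dossier).
Premise 6 is O(issue_warning -> ~report_dossier); contrapositively O(report_dossier -> ~issue_warning). Since O(report_dossier) holds, K gives O(~issue_warning).
The contrapositive of premise 5 (O(record_badge -> issue_warning)) is O(~issue_warning -> ~record_badge), and O(~issue_warning) is already established, so O(~record_badge).
Premise 1, O(~inspect_sample -> record_badge), contraposes to O(~record_badge -> inspect_sample); with O(~record_badge) we get O(inspect_sample).
Premise 8 is O(lock_door -> ~inspect_sample); contrapositively O(inspect_sample -> ~lock_door). Since O(inspect_sample) holds, K gives O(~lock_door).
So O(~lock_door) holds, i.e. lock_door is forbidden. None of the other listed options is forbidden under the premises.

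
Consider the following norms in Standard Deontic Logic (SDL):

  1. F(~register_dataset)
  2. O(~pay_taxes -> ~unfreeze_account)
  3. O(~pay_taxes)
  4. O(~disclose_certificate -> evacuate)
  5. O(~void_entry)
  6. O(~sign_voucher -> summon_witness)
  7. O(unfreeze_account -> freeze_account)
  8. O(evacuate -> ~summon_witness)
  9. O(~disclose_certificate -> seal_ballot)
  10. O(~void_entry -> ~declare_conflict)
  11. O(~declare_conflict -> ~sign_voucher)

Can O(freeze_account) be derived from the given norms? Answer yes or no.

No

Premise 7 is O(unfreeze_account -> freeze_account), but O(unfreeze_account) is not derivable from the premises, so it does not yield O(freeze_account).
No other premise forces O(freeze_account). An ideal world satisfying every premise can still have freeze_account false, so O(freeze_account) is not derivable.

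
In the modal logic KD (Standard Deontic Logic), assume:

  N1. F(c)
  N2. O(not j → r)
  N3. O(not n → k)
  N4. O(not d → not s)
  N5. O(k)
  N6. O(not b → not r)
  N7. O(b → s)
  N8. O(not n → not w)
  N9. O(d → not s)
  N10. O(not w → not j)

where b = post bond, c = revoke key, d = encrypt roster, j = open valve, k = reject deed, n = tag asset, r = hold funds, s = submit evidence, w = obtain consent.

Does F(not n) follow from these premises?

Yes

By case analysis on d: premise 9 gives O(d → not s) and premise 4 gives O(not d → not s), so O(not s) either way.
Premise 7, O(b → s), contraposes to O(not s → not b); with O(not s) we get O(not b).
Premise 6 is O(not b → not r); since O(not b), deontic closure gives O(not r).
The contrapositive of premise 2 (O(not j → r)) is O(not r → j), and O(not r) is already established, so O(j).
Premise 10 is O(not w → not j); contrapositively O(j → w). Since O(j) holds, K gives O(w).
Premise 8, O(not n → not w), contraposes to O(w → n); with O(w) we get O(n).
Premises 1, 3, 5 do not contribute to this derivation.
So O(n) holds, i.e. F(not n). The claim follows.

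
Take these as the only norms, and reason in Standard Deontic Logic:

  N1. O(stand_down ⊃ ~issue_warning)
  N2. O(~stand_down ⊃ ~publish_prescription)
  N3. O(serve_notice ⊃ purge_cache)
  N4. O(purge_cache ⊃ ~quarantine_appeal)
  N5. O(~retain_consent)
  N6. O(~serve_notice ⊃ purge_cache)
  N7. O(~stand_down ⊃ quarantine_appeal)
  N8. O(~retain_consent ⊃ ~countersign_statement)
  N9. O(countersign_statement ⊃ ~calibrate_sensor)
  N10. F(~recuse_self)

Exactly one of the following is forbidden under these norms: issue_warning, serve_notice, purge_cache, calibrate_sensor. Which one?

Premises 3 and 6 cover both cases: O(serve_notice ⊃ purge_cache) and O(~serve_notice ⊃ purge_cache). Since serve_notice ∨ ~serve_notice is a tautology, O(purge_cache) follows.
Applying K to premise 4 (O(purge_cache ⊃ ~quarantine_appeal)) and O(purge_cache) yields O(~quarantine_appeal).
Premise 7, O(~stand_down ⊃ quarantine_appeal), contraposes to O(~quarantine_appeal ⊃ stand_down); with O(~quarantine_appeal) we get O(stand_down).
Applying K to premise 1 (O(stand_down ⊃ ~issue_warning)) and O(stand_down) yields O(~issue_warning).
So O(~issue_warning) holds, i.e. issue_warning is forbidden. None of the other listed options is forbidden under the premises.

issue_warning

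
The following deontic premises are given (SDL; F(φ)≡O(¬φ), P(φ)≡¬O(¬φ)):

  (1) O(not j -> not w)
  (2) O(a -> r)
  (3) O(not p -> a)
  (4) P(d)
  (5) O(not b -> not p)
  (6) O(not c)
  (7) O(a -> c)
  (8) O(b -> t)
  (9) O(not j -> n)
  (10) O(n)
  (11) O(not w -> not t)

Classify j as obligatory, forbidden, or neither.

Premise 6 gives O(not c).
Premise 7 is O(a -> c); contrapositively O(not c -> not a). Since O(not c) holds, K gives O(not a).
Premise 3 is O(not p -> a); contrapositively O(not a -> p). Since O(not a) holds, K gives O(p).
The contrapositive of premise 5 (O(not b -> not p)) is O(p -> b), and O(p) is already established, so O(b).
Applying K to premise 8 (O(b -> t)) and O(b) yields O(t).
Premise 11 is O(not w -> not t); contrapositively O(t -> w). Since O(t) holds, K gives O(w).
Premise 1, O(not j -> not w), contraposes to O(w -> j); with O(w) we get O(j).
Premises 2, 4, 9, 10 do not contribute to this derivation.
Hence j is obligatory.

Obligatory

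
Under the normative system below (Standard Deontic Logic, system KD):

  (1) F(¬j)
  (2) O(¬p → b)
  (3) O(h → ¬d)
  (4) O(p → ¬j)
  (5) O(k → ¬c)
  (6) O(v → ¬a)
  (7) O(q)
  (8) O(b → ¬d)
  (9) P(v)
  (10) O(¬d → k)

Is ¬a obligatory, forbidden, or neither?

Premise 6 is O(v → ¬a), but O(v) is not derivable from the premises (the permission P(v) asserts only ¬O(¬v), not O(v)), so it does not yield O(¬a).
No premise or chain of K-axiom applications forces O(¬a), and none forces O(a). So ¬a is neither obligatory nor forbidden under these norms.

Neither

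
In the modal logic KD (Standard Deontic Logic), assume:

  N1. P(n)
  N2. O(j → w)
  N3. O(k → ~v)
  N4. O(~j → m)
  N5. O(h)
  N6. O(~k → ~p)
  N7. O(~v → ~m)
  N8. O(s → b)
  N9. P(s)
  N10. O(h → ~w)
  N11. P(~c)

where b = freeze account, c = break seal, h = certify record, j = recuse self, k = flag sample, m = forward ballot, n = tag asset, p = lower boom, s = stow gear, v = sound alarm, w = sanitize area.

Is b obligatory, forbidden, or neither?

Neither

Premise 8 is O(s → b), but O(s) is not derivable from the premises (the permission P(s) asserts only ~O(~s), not O(s)), so it does not yield O(b).
No premise or chain of K-axiom applications forces O(b), and none forces O(~b). So b is neither obligatory nor forbidden under these norms.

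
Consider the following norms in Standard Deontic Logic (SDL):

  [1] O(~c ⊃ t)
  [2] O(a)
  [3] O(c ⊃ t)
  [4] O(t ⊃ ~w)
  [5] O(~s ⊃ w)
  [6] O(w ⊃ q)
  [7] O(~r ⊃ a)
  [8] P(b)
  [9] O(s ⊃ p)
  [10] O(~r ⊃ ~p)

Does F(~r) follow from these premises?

Premises 3 and 1 are O(c ⊃ t) and O(~c ⊃ t); every ideal world satisfies c or ~c, so in either case t holds — hence O(t).
With premise 4, O(t ⊃ ~w), the K-axiom yields O(~w).
The contrapositive of premise 5 (O(~s ⊃ w)) is O(~w ⊃ s), and O(~w) is already established, so O(s).
Applying K to premise 9 (O(s ⊃ p)) and O(s) yields O(p).
Premise 10 is O(~r ⊃ ~p); contrapositively O(p ⊃ r). Since O(p) holds, K gives O(r).
Premises 2, 6, 7, 8 do not contribute to this derivation.
So O(r) holds, i.e. F(~r). The claim follows.

Yes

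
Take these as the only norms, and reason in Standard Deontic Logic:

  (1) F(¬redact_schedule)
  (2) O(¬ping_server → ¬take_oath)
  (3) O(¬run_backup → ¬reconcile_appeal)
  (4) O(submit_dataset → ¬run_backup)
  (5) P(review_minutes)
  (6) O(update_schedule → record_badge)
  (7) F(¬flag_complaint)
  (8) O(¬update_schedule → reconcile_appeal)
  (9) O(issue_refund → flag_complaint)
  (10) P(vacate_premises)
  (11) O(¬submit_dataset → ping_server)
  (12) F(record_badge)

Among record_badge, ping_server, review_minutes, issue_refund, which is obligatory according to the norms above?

ping_server

F(record_badge) at premise 12 means O(¬record_badge).
Premise 6 is O(update_schedule → record_badge); contrapositively O(¬record_badge → ¬update_schedule). Since O(¬record_badge) holds, K gives O(¬update_schedule).
From O(¬update_schedule) and premise 8, O(¬update_schedule → reconcile_appeal), we obtain O(reconcile_appeal).
Premise 3 is O(¬run_backup → ¬reconcile_appeal); contrapositively O(reconcile_appeal → run_backup). Since O(reconcile_appeal) holds, K gives O(run_backup).
The contrapositive of premise 4 (O(submit_dataset → ¬run_backup)) is O(run_backup → ¬submit_dataset), and O(run_backup) is already established, so O(¬submit_dataset).
Premise 11 is O(¬submit_dataset → ping_server); since O(¬submit_dataset), deontic closure gives O(ping_server).
So O(ping_server) holds — ping_server is obligatory. None of the other listed options is made obligatory by any chain of premises.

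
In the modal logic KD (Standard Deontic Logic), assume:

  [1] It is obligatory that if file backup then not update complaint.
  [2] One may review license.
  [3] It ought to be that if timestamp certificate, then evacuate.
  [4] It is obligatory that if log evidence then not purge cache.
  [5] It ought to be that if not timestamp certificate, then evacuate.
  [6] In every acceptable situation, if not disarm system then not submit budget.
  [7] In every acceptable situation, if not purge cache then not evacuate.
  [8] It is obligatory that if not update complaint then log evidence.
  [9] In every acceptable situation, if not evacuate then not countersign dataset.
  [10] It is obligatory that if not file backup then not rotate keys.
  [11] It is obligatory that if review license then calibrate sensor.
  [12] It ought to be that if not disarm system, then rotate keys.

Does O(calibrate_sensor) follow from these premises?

No

Premise 11 is O(review_license → calibrate_sensor), but O(review_license) is not derivable from the premises (the permission P(review_license) asserts only ¬O(¬review_license), not O(review_license)), so it does not yield O(calibrate_sensor).
No other premise forces O(calibrate_sensor). An ideal world satisfying every premise can still have calibrate_sensor false, so O(calibrate_sensor) is not derivable.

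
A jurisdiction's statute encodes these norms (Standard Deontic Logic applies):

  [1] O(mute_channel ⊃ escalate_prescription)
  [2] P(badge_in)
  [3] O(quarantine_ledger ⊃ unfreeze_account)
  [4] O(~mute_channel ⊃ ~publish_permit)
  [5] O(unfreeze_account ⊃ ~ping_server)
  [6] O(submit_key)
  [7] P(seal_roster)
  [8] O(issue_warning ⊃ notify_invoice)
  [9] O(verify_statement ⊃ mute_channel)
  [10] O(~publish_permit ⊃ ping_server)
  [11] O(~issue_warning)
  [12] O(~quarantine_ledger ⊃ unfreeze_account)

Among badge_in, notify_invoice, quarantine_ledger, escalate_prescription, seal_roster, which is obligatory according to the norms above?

By case analysis on quarantine_ledger: premise 3 gives O(quarantine_ledger ⊃ unfreeze_account) and premise 12 gives O(~quarantine_ledger ⊃ unfreeze_account), so O(unfreeze_account) either way.
With premise 5, O(unfreeze_account ⊃ ~ping_server), the K-axiom yields O(~ping_server).
Premise 10, O(~publish_permit ⊃ ping_server), contraposes to O(~ping_server ⊃ publish_permit); with O(~ping_server) we get O(publish_permit).
The contrapositive of premise 4 (O(~mute_channel ⊃ ~publish_permit)) is O(publish_permit ⊃ mute_channel), and O(publish_permit) is already established, so O(mute_channel).
From O(mute_channel) and premise 1, O(mute_channel ⊃ escalate_prescription), we obtain O(escalate_prescription).
So O(escalate_prescription) holds — escalate_prescription is obligatory. None of the other listed options is made obligatory by any chain of premises.

escalate_prescription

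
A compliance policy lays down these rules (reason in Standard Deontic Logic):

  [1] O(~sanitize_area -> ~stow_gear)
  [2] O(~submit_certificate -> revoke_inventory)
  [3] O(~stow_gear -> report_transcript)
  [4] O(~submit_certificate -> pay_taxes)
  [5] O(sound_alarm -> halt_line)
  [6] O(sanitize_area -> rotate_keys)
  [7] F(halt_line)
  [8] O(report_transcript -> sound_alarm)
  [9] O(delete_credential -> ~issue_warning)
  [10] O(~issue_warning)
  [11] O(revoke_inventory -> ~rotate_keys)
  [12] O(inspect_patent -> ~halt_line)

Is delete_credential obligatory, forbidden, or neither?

Neither

Premise 9 is O(delete_credential -> ~issue_warning); even if O(~issue_warning) held, inferring O(delete_credential) would be affirming the consequent — invalid.
No premise or chain of K-axiom applications forces O(delete_credential), and none forces O(~delete_credential). So delete_credential is neither obligatory nor forbidden under these norms.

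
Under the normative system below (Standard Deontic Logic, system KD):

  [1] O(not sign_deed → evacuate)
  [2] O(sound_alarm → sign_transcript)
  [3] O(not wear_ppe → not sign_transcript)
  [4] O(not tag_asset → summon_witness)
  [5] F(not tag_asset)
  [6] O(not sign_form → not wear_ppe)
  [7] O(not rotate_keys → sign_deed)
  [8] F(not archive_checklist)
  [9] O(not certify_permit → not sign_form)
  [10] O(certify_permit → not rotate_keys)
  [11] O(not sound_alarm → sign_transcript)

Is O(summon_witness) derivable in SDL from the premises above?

No

Premise 4 is O(not tag_asset → summon_witness), but O(not tag_asset) is not derivable from the premises, so it does not yield O(summon_witness).
No other premise forces O(summon_witness). An ideal world satisfying every premise can still have summon_witness false, so O(summon_witness) is not derivable.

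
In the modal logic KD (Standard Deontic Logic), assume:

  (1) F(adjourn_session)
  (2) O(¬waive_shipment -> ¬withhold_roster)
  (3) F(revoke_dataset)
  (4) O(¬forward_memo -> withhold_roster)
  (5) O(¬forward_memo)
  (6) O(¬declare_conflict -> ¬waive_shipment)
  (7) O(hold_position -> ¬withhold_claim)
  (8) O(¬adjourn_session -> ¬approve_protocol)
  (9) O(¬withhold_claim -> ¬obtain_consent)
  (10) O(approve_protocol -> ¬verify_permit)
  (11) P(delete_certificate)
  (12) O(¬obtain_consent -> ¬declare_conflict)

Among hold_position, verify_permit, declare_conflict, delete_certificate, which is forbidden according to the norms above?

hold_position

Premise 5 states O(¬forward_memo) outright.
Premise 4 is O(¬forward_memo -> withhold_roster); since O(¬forward_memo), deontic closure gives O(withhold_roster).
Premise 2 is O(¬waive_shipment -> ¬withhold_roster); contrapositively O(withhold_roster -> waive_shipment). Since O(withhold_roster) holds, K gives O(waive_shipment).
The contrapositive of premise 6 (O(¬declare_conflict -> ¬waive_shipment)) is O(waive_shipment -> declare_conflict), and O(waive_shipment) is already established, so O(declare_conflict).
Premise 12, O(¬obtain_consent -> ¬declare_conflict), contraposes to O(declare_conflict -> obtain_consent); with O(declare_conflict) we get O(obtain_consent).
Premise 9, O(¬withhold_claim -> ¬obtain_consent), contraposes to O(obtain_consent -> withhold_claim); with O(obtain_consent) we get O(withhold_claim).
Premise 7 is O(hold_position -> ¬withhold_claim); contrapositively O(withhold_claim -> ¬hold_position). Since O(withhold_claim) holds, K gives O(¬hold_position).
So O(¬hold_position) holds, i.e. hold_position is forbidden. None of the other listed options is forbidden under the premises.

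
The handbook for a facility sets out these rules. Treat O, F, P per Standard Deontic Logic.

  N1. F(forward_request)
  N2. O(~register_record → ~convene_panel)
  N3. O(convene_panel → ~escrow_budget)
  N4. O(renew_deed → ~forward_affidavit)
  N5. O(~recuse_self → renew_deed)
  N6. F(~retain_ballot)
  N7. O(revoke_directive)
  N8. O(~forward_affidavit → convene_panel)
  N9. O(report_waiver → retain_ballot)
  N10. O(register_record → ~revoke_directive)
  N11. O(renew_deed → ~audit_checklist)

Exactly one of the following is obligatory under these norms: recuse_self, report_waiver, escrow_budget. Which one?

From premise 7 we have O(revoke_directive).
Premise 10 is O(register_record → ~revoke_directive); contrapositively O(revoke_directive → ~register_record). Since O(revoke_directive) holds, K gives O(~register_record).
With premise 2, O(~register_record → ~convene_panel), the K-axiom yields O(~convene_panel).
Premise 8 is O(~forward_affidavit → convene_panel); contrapositively O(~convene_panel → forward_affidavit). Since O(~convene_panel) holds, K gives O(forward_affidavit).
Premise 4 is O(renew_deed → ~forward_affidavit); contrapositively O(forward_affidavit → ~renew_deed). Since O(forward_affidavit) holds, K gives O(~renew_deed).
The contrapositive of premise 5 (O(~recuse_self → renew_deed)) is O(~renew_deed → recuse_self), and O(~renew_deed) is already established, so O(recuse_self).
So O(recuse_self) holds — recuse_self is obligatory. None of the other listed options is made obligatory by any chain of premises.

recuse_self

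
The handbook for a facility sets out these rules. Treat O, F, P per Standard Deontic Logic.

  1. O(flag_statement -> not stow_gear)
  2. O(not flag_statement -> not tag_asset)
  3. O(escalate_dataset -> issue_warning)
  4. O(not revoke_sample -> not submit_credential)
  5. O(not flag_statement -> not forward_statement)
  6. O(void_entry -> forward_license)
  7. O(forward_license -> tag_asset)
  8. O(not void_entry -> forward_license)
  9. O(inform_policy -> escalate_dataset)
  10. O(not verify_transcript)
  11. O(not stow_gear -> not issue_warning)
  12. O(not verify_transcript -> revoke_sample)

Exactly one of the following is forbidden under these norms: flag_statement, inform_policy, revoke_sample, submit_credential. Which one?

inform_policy

Premises 6 and 8 are O(void_entry -> forward_license) and O(not void_entry -> forward_license); every ideal world satisfies void_entry or not void_entry, so in either case forward_license holds — hence O(forward_license).
Applying K to premise 7 (O(forward_license -> tag_asset)) and O(forward_license) yields O(tag_asset).
Premise 2 is O(not flag_statement -> not tag_asset); contrapositively O(tag_asset -> flag_statement). Since O(tag_asset) holds, K gives O(flag_statement).
Premise 1 is O(flag_statement -> not stow_gear); since O(flag_statement), deontic closure gives O(not stow_gear).
With premise 11, O(not stow_gear -> not issue_warning), the K-axiom yields O(not issue_warning).
Premise 3, O(escalate_dataset -> issue_warning), contraposes to O(not issue_warning -> not escalate_dataset); with O(not issue_warning) we get O(not escalate_dataset).
Premise 9, O(inform_policy -> escalate_dataset), contraposes to O(not escalate_dataset -> not inform_policy); with O(not escalate_dataset) we get O(not inform_policy).
So O(not inform_policy) holds, i.e. inform_policy is forbidden. None of the other listed options is forbidden under the premises.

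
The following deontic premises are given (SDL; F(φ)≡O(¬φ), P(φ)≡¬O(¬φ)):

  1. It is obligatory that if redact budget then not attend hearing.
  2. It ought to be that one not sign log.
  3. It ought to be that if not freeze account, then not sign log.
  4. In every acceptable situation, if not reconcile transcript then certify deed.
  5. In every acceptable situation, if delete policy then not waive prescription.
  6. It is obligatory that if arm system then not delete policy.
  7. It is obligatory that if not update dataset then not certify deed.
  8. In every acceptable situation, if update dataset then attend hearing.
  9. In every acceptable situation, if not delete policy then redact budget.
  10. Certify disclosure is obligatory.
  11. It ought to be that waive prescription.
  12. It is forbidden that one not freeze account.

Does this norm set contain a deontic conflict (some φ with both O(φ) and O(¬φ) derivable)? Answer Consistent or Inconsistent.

Consistent

Premise 3 is O(¬freeze_account → ¬sign_log); even if O(¬sign_log) held, inferring O(¬freeze_account) would be affirming the consequent — invalid.
So O(¬freeze_account) is not derivable, and the apparent clash with O(freeze_account) does not arise.
A world satisfying every obligation exists (e.g. arm_system=false, attend_hearing=false, certify_deed=false, certify_disclosure=true, delete_policy=false, freeze_account=true, reconcile_transcript=true, redact_budget=true, sign_log=false, update_dataset=false, waive_prescription=true); no atom is both obligatory and forbidden, so the set is consistent.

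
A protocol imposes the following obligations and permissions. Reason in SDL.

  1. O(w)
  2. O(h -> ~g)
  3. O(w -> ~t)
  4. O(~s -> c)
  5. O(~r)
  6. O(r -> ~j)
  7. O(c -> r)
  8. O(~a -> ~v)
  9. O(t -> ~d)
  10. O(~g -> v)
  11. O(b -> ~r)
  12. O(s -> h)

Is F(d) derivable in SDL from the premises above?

Premise 9 is O(t -> ~d), but O(t) is not derivable from the premises, so it does not yield O(~d).
No other premise forces O(~d). An ideal world satisfying every premise can still have d true, so F(d) is not derivable.

No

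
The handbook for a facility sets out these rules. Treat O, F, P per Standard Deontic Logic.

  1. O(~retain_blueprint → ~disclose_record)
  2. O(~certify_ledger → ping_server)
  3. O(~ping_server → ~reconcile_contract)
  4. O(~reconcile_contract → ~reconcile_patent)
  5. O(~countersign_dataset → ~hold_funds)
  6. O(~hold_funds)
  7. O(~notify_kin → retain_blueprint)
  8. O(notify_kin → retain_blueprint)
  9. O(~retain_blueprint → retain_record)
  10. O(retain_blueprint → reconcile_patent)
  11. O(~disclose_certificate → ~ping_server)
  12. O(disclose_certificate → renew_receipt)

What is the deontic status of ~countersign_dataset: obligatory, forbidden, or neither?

Neither

Premise 5 is O(~countersign_dataset → ~hold_funds); even if O(~hold_funds) held, inferring O(~countersign_dataset) would be affirming the consequent — invalid.
No premise or chain of K-axiom applications forces O(~countersign_dataset), and none forces O(countersign_dataset). So ~countersign_dataset is neither obligatory nor forbidden under these norms.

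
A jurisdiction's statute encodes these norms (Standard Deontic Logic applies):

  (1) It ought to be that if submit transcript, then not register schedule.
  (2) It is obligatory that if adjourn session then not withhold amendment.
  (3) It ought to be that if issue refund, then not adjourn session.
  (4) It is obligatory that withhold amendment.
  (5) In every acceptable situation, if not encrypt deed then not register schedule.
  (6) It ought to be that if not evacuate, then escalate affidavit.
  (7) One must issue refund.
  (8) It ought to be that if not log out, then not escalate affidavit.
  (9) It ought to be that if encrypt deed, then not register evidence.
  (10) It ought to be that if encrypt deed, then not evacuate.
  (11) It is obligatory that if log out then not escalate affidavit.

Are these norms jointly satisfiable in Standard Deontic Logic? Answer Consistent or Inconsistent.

Premise 2 is O(adjourn_session → ¬withhold_amendment), but O(adjourn_session) is not derivable from the premises, so it does not yield O(¬withhold_amendment).
So O(¬withhold_amendment) is not derivable, and the apparent clash with O(withhold_amendment) does not arise.
A world satisfying every obligation exists (e.g. adjourn_session=false, encrypt_deed=false, escalate_affidavit=false, evacuate=true, issue_refund=true, log_out=false, register_evidence=false, register_schedule=false, submit_transcript=false, withhold_amendment=true); no atom is both obligatory and forbidden, so the set is consistent.

Consistent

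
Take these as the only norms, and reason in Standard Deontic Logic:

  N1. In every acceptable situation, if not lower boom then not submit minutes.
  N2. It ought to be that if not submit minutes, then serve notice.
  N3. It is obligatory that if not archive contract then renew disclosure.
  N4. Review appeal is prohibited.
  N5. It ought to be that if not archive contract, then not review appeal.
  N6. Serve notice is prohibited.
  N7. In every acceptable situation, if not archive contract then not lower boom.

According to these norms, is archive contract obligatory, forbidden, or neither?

Obligatory

Premise 6, F(serve_notice), is equivalent to O(¬serve_notice).
Premise 2 is O(¬submit_minutes → serve_notice); contrapositively O(¬serve_notice → submit_minutes). Since O(¬serve_notice) holds, K gives O(submit_minutes).
Premise 1, O(¬lower_boom → ¬submit_minutes), contraposes to O(submit_minutes → lower_boom); with O(submit_minutes) we get O(lower_boom).
Premise 7, O(¬archive_contract → ¬lower_boom), contraposes to O(lower_boom → archive_contract); with O(lower_boom) we get O(archive_contract).
Premises 3, 4, 5 do not contribute to this derivation.
Hence archive_contract is obligatory.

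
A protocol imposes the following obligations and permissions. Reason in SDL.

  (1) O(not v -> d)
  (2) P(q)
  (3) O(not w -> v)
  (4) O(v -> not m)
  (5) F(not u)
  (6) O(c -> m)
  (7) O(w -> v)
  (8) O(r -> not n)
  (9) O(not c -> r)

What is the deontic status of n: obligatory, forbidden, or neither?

Premises 3 and 7 cover both cases: O(not w -> v) and O(w -> v). Since not w ∨ w is a tautology, O(v) follows.
Applying K to premise 4 (O(v -> not m)) and O(v) yields O(not m).
Premise 6, O(c -> m), contraposes to O(not m -> not c); with O(not m) we get O(not c).
With premise 9, O(not c -> r), the K-axiom yields O(r).
With premise 8, O(r -> not n), the K-axiom yields O(not n).
Premises 1, 2, 5 do not contribute to this derivation.
Thus O(not n), which is F(n): n is forbidden.

Forbidden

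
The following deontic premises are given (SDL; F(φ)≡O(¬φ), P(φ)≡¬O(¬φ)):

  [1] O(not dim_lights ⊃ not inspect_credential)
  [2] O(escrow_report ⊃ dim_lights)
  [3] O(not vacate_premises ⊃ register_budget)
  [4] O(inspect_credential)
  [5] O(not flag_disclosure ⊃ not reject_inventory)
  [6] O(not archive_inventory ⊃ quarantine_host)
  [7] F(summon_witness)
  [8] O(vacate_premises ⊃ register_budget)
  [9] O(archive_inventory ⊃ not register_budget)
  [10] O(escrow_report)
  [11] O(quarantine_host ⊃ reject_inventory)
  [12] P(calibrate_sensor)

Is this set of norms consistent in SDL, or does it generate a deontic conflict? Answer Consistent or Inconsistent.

Consistent

Premise 1 is O(not dim_lights ⊃ not inspect_credential), but O(not dim_lights) is not derivable from the premises, so it does not yield O(not inspect_credential).
So O(not inspect_credential) is not derivable, and the apparent clash with O(inspect_credential) does not arise.
A world satisfying every obligation exists (e.g. archive_inventory=false, calibrate_sensor=false, dim_lights=true, escrow_report=true, flag_disclosure=true, inspect_credential=true, quarantine_host=true, register_budget=true, reject_inventory=true, summon_witness=false, vacate_premises=false); no atom is both obligatory and forbidden, so the set is consistent.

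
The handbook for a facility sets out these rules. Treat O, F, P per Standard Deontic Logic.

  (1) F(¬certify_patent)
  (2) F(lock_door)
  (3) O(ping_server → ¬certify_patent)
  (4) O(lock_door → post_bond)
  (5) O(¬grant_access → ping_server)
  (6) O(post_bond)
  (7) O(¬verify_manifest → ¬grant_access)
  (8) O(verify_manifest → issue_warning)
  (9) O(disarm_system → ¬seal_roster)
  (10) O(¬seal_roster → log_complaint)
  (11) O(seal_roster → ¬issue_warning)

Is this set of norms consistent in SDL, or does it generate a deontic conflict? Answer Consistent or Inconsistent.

Consistent

Premise 4 is O(lock_door → post_bond); even if O(post_bond) held, inferring O(lock_door) would be affirming the consequent — invalid.
So O(lock_door) is not derivable, and the apparent clash with O(¬lock_door) does not arise.
A world satisfying every obligation exists (e.g. certify_patent=true, disarm_system=false, grant_access=true, issue_warning=true, lock_door=false, log_complaint=true, ping_server=false, post_bond=true, seal_roster=false, verify_manifest=true); no atom is both obligatory and forbidden, so the set is consistent.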